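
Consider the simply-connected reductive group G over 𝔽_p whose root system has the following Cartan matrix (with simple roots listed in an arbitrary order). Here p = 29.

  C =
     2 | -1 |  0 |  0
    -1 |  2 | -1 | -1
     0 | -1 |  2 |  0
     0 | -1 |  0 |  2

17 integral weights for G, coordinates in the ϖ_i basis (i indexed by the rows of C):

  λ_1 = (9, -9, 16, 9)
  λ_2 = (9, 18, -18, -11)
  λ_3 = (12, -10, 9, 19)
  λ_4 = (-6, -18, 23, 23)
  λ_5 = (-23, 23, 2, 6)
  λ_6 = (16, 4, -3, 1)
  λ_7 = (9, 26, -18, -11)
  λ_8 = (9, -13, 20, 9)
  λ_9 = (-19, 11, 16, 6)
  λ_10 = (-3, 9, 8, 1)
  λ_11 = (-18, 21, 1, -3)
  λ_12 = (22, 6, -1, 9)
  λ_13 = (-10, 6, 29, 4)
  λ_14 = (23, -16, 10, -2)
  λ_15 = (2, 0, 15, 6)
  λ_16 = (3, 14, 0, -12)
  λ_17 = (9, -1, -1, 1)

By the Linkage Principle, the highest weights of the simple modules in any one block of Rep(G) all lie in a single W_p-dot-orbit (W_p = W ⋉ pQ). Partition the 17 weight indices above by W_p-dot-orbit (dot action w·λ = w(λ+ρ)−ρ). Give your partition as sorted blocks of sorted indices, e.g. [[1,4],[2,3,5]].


Type D_4, rank 4, |W|=192; reorder rows/cols to standard.

W_29-reps of the 17 weights in Ā_29 (same 4-coord order as C):

  [1] (2, 8, 9, 2)
  [2] (2, 8, 9, 2)
  [3] (4, 4, 1, 11)
  [4] (17, 3, 2, 2)
  [5] (17, 3, 2, 2)
  [6] (17, 3, 2, 2)
  [7] (2, 8, 9, 2)
  [8] (2, 8, 9, 2)
  [9] (11, 1, 10, 0)
  [10] (2, 8, 9, 2)
  [11] (17, 3, 2, 2)
  [12] (11, 1, 10, 0)
  [13] (3, 1, 16, 7)
  [14] (4, 4, 1, 11)
  [15] (3, 1, 16, 7)
  [16] (4, 4, 1, 11)
  [17] (10, 0, 0, 2)

Partition of {1..17} into 6 W_29-dot-orbits:

[[1, 2, 7, 8, 10], [3, 14, 16], [4, 5, 6, 11], [9, 12], [13, 15], [17]]


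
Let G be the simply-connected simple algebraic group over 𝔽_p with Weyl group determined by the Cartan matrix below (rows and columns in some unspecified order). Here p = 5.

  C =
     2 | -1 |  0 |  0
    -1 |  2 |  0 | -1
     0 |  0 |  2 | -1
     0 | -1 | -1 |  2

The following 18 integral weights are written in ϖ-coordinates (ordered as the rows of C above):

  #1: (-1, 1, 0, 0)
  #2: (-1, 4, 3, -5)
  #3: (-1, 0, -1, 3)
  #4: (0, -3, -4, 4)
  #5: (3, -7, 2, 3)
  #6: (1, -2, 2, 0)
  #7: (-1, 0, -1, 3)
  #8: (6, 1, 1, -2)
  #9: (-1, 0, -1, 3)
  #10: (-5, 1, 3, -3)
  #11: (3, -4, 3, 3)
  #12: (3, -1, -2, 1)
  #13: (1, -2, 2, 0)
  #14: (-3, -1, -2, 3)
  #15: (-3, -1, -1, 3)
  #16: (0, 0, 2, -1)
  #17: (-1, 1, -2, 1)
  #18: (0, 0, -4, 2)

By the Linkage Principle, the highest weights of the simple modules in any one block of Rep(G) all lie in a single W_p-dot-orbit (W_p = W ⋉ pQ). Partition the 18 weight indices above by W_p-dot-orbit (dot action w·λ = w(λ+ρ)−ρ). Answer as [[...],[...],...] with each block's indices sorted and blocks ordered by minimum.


A_4 Cartan matrix, 4 simple roots permuted; ρ=(1,1,1,1).

Folding the 18 weights λ_j+ρ into Ā_5 (reps in the given 4-coord order):

  1: (0, 2, 1, 1);  2: (0, 1, 0, 4);  3: (0, 1, 0, 4);  4: (1, 1, 3, 0);  5: (0, 2, 1, 1);  6: (1, 1, 3, 0);  7: (0, 1, 0, 4);  8: (0, 2, 1, 1);  9: (0, 1, 0, 4);  10: (0, 2, 0, 2);  11: (3, 0, 0, 1);  12: (3, 0, 0, 1);  13: (1, 1, 3, 0);  14: (0, 2, 1, 1);  15: (0, 2, 0, 2);  16: (1, 1, 3, 0);  17: (0, 2, 1, 1);  18: (1, 1, 3, 0)

Grouping the 18 weights by Ā_5-representative: 5 linkage classes.

[[1, 5, 8, 14, 17], [2, 3, 7, 9], [4, 6, 13, 16, 18], [10, 15], [11, 12]]


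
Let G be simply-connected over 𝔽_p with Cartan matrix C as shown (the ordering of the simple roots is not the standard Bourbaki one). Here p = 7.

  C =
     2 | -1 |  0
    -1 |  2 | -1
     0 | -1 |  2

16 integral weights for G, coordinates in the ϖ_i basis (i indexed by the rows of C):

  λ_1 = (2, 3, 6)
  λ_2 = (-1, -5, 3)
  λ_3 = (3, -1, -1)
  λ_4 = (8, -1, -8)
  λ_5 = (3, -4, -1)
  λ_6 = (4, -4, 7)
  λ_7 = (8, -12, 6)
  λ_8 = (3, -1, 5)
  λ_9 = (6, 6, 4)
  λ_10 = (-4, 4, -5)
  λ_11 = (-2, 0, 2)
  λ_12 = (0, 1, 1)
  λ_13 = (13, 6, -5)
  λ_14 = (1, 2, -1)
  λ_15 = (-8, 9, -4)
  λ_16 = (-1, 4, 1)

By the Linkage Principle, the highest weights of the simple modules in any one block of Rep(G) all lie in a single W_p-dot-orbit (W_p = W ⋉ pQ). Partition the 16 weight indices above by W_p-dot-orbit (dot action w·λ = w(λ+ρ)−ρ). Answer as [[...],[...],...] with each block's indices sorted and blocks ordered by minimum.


Cartan matrix: type A_3 (|W|=24); un-permuting the 3 rows.

Folding the 16 weights λ_j+ρ into Ā_7 (reps in the given 3-coord order):

    1: (4, 0, 0)
    2: (4, 0, 0)
    3: (4, 0, 0)
    4: (0, 5, 2)
    5: (1, 0, 3)
    6: (1, 2, 2)
    7: (2, 3, 0)
    8: (1, 0, 3)
    9: (0, 5, 2)
    10: (1, 2, 2)
    11: (1, 0, 3)
    12: (1, 2, 2)
    13: (4, 0, 0)
    14: (2, 3, 0)
    15: (4, 0, 0)
    16: (0, 5, 2)

The 16 indices split into 5 linkage classes (same alcove rep ⇔ same W_7-dot-orbit):

[[1, 2, 3, 13, 15], [4, 9, 16], [5, 8, 11], [6, 10, 12], [7, 14]]


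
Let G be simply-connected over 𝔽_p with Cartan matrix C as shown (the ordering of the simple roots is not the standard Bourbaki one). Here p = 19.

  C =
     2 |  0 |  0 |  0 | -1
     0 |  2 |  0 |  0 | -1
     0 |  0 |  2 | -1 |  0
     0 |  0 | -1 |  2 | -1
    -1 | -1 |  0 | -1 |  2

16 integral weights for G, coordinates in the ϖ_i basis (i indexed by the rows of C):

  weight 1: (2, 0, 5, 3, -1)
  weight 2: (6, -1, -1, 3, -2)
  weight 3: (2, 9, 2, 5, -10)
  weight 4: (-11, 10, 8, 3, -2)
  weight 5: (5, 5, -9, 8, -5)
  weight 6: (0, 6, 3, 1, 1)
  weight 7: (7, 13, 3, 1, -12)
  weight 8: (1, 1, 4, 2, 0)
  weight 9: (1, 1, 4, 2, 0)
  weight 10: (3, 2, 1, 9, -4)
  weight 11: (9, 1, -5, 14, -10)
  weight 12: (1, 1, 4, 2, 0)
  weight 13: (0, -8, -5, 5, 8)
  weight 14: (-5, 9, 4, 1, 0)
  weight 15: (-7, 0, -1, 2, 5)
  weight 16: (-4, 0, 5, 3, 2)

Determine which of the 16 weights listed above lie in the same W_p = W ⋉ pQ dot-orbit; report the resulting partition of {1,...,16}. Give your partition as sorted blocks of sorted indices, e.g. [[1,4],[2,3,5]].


Root system D_5: the 5×5 matrix C matches after relabeling.

Alcove-folded reps (p=19, 16 weights, presented ϖ-order):

  λ_1+ρ ↦ (3, 1, 6, 4, 0)
  λ_2+ρ ↦ (6, 1, 0, 3, 0)
  λ_3+ρ ↦ (6, 1, 0, 3, 0)
  λ_4+ρ ↦ (1, 0, 2, 3, 3)
  λ_5+ρ ↦ (2, 2, 5, 3, 1)
  λ_6+ρ ↦ (1, 7, 4, 1, 2)
  λ_7+ρ ↦ (2, 2, 5, 3, 1)
  λ_8+ρ ↦ (2, 2, 5, 3, 1)
  λ_9+ρ ↦ (2, 2, 5, 3, 1)
  λ_10+ρ ↦ (1, 0, 2, 3, 3)
  λ_11+ρ ↦ (1, 7, 4, 1, 2)
  λ_12+ρ ↦ (2, 2, 5, 3, 1)
  λ_13+ρ ↦ (1, 7, 4, 1, 2)
  λ_14+ρ ↦ (1, 7, 4, 1, 2)
  λ_15+ρ ↦ (6, 1, 0, 3, 0)
  λ_16+ρ ↦ (3, 1, 6, 4, 0)

5 distinct reps among the 16 weights ⇒ 5 W_19-linkage classes:

[[1, 16], [2, 3, 15], [4, 10], [5, 7, 8, 9, 12], [6, 11, 13, 14]]


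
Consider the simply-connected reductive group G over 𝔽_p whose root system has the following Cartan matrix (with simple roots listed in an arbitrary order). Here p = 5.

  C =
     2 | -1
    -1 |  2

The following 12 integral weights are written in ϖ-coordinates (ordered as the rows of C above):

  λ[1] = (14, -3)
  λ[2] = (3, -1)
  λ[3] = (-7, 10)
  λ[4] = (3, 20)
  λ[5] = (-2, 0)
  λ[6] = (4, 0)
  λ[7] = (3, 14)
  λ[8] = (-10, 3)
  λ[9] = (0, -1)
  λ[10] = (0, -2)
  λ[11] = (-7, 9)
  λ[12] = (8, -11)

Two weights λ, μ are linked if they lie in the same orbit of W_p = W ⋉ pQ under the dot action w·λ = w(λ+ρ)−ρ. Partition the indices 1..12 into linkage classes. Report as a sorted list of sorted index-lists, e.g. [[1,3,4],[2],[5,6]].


Cartan matrix: type A_2 (|W|=6); un-permuting the 2 rows.

W_5-reps of the 12 weights in Ā_5 (same 2-coord order as C):

  λ_1 → (2, 0)
  λ_2 → (4, 0)
  λ_3 → (1, 0)
  λ_4 → (1, 0)
  λ_5 → (1, 0)
  λ_6 → (4, 0)
  λ_7 → (4, 0)
  λ_8 → (0, 1)
  λ_9 → (1, 0)
  λ_10 → (0, 1)
  λ_11 → (0, 1)
  λ_12 → (4, 0)

Linkage partition of the 12 weights (4 classes, p=5):

[[1], [2, 6, 7, 12], [3, 4, 5, 9], [8, 10, 11]]


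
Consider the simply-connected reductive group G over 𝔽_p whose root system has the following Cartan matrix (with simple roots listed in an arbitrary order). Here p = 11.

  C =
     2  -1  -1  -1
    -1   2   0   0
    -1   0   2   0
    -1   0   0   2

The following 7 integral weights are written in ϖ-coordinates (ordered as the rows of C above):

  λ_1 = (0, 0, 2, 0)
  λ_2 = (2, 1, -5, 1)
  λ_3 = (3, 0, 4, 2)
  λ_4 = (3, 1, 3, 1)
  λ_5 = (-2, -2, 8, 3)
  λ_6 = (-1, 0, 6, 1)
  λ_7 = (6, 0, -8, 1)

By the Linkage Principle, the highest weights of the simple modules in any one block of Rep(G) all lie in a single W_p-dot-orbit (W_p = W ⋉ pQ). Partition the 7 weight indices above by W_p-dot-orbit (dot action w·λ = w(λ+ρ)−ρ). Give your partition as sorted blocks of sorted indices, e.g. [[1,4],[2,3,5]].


Root system D_4: the 4×4 matrix C matches after relabeling.

W_11-reps of the 7 weights in Ā_11 (same 4-coord order as C):

  λ_1+ρ ↦ (1, 1, 3, 1) · λ_2+ρ ↦ (1, 1, 3, 1) · λ_3+ρ ↦ (1, 1, 3, 1) · λ_4+ρ ↦ (1, 1, 3, 1) · λ_5+ρ ↦ (0, 1, 7, 2) · λ_6+ρ ↦ (0, 1, 7, 2) · λ_7+ρ ↦ (0, 1, 7, 2)

Grouping the 7 weights by Ā_11-representative: 2 linkage classes.

[[1, 2, 3, 4], [5, 6, 7]]


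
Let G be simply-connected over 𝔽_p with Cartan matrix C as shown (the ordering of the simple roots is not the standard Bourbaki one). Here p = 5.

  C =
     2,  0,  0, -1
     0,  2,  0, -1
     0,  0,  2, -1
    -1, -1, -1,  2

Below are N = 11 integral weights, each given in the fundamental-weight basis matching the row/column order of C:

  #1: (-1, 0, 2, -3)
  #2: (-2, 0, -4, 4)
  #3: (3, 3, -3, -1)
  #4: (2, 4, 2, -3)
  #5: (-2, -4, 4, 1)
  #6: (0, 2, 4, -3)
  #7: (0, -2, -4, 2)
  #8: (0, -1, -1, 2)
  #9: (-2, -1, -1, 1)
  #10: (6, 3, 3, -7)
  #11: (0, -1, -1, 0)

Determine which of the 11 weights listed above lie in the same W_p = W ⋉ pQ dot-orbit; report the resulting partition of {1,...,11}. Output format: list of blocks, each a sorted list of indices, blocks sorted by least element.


D_4 Cartan matrix, 4 simple roots permuted; ρ=(1,1,1,1).

Ā_5 reps of the 11 weights (D_4, coords as presented):

  λ_1+ρ ↦ (1, 0, 0, 1);  λ_2+ρ ↦ (0, 0, 2, 1);  λ_3+ρ ↦ (1, 1, 1, 0);  λ_4+ρ ↦ (1, 1, 1, 0);  λ_5+ρ ↦ (0, 0, 2, 1);  λ_6+ρ ↦ (0, 0, 2, 1);  λ_7+ρ ↦ (0, 0, 2, 1);  λ_8+ρ ↦ (1, 0, 0, 1);  λ_9+ρ ↦ (1, 0, 0, 1);  λ_10+ρ ↦ (1, 0, 0, 1);  λ_11+ρ ↦ (1, 0, 0, 1)

Linkage partition of the 11 weights (3 classes, p=5):

[[1, 8, 9, 10, 11], [2, 5, 6, 7], [3, 4]]


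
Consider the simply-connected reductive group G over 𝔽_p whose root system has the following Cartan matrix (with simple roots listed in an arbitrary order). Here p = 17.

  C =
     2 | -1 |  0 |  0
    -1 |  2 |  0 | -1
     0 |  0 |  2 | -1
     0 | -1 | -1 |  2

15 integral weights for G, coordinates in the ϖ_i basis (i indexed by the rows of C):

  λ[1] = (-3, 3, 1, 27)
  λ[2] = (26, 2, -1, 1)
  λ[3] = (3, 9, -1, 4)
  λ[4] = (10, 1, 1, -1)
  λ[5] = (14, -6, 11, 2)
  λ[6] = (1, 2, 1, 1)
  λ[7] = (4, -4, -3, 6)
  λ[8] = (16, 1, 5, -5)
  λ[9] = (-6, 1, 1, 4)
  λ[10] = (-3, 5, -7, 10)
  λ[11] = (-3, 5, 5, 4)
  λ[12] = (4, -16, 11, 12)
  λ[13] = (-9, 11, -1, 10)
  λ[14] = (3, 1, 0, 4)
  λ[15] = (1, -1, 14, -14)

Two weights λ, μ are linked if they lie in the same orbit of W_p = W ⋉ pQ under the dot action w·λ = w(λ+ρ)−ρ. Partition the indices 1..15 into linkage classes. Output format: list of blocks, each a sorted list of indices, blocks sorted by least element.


Dynkin diagram of C (from the 6 off-diagonal −1 entries): A_4.

λ_j+ρ reflected into Ā_17 (⟨·,θ^∨⟩≤17); 4-tuples as given:

    [1] (11, 2, 2, 0)
    [2] (2, 10, 2, 3)
    [3] (2, 10, 2, 3)
    [4] (11, 2, 2, 0)
    [5] (2, 3, 2, 2)
    [6] (2, 3, 2, 2)
    [7] (2, 3, 2, 2)
    [8] (11, 2, 2, 0)
    [9] (2, 3, 2, 2)
    [10] (2, 4, 6, 5)
    [11] (2, 4, 6, 5)
    [12] (2, 3, 2, 2)
    [13] (2, 4, 6, 5)
    [14] (4, 2, 1, 5)
    [15] (11, 2, 2, 0)

Partition of {1..15} into 5 W_17-dot-orbits:

[[1, 4, 8, 15], [2, 3], [5, 6, 7, 9, 12], [10, 11, 13], [14]]


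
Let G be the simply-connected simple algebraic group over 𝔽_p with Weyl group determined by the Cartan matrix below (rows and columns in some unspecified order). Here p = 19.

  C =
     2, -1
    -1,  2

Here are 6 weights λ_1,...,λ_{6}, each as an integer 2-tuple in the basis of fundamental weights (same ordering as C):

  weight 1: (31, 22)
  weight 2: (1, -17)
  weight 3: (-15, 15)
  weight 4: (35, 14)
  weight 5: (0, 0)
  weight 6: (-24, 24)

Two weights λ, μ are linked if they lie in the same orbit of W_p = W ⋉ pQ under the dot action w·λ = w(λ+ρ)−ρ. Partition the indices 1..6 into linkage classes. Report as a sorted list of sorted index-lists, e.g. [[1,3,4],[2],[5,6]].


A_2 Cartan matrix, 2 simple roots permuted; ρ=(1,1).

λ_j+ρ reflected into Ā_19 (⟨·,θ^∨⟩≤19); 2-tuples as given:

  1: (13, 4) · 2: (14, 2) · 3: (14, 2) · 4: (13, 4) · 5: (1, 1) · 6: (13, 4)

Linkage partition of the 6 weights (3 classes, p=19):

[[1, 4, 6], [2, 3], [5]]


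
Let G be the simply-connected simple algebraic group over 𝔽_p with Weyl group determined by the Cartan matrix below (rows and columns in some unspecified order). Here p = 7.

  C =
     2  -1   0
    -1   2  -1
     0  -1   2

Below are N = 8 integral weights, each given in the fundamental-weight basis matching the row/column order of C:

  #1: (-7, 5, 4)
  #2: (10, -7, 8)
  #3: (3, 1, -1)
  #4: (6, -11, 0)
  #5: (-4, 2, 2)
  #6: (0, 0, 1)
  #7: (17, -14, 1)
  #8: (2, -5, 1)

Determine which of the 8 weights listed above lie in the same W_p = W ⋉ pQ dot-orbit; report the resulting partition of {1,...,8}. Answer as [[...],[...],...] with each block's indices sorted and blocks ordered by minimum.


Dynkin diagram of C (from the 4 off-diagonal −1 entries): A_3.

Ā_7 reps of the 8 weights (A_3, coords as presented):

    [1] (2, 0, 1)
    [2] (2, 0, 4)
    [3] (4, 2, 0)
    [4] (2, 0, 4)
    [5] (3, 0, 3)
    [6] (1, 1, 2)
    [7] (2, 0, 4)
    [8] (1, 1, 2)

Grouping the 8 weights by Ā_7-representative: 5 linkage classes.

[[1], [2, 4, 7], [3], [5], [6, 8]]


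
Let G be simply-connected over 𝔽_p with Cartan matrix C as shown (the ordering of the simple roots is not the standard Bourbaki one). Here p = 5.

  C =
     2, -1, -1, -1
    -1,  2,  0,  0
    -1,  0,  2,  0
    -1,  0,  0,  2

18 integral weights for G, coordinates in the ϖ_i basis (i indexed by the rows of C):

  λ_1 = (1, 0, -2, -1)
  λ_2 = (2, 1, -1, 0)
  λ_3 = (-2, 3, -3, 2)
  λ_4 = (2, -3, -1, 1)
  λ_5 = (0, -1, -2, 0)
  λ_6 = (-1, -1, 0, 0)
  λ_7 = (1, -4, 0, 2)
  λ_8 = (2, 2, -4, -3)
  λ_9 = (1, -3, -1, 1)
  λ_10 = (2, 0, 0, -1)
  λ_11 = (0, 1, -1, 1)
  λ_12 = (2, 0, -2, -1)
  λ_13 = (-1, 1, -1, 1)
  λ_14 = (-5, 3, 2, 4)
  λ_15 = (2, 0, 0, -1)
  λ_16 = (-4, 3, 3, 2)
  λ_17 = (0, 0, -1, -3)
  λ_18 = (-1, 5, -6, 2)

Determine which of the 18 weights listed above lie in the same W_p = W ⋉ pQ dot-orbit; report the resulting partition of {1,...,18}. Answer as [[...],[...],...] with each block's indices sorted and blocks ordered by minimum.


Type D_4, rank 4, |W|=192; reorder rows/cols to standard.

Ā_5 reps of the 18 weights (D_4, coords as presented):

  λ_1+ρ ↦ (1, 1, 1, 0);  λ_2+ρ ↦ (0, 1, 1, 0);  λ_3+ρ ↦ (1, 1, 1, 0);  λ_4+ρ ↦ (0, 2, 0, 2);  λ_5+ρ ↦ (0, 0, 1, 1);  λ_6+ρ ↦ (0, 0, 1, 1);  λ_7+ρ ↦ (0, 2, 0, 2);  λ_8+ρ ↦ (1, 1, 1, 0);  λ_9+ρ ↦ (0, 2, 0, 2);  λ_10+ρ ↦ (0, 1, 1, 0);  λ_11+ρ ↦ (0, 2, 0, 2);  λ_12+ρ ↦ (1, 1, 1, 0);  λ_13+ρ ↦ (0, 2, 0, 2);  λ_14+ρ ↦ (0, 0, 1, 1);  λ_15+ρ ↦ (0, 1, 1, 0);  λ_16+ρ ↦ (0, 1, 1, 0);  λ_17+ρ ↦ (0, 0, 1, 1);  λ_18+ρ ↦ (0, 0, 1, 1)

4 distinct reps among the 18 weights ⇒ 4 W_5-linkage classes:

[[1, 3, 8, 12], [2, 10, 15, 16], [4, 7, 9, 11, 13], [5, 6, 14, 17, 18]]


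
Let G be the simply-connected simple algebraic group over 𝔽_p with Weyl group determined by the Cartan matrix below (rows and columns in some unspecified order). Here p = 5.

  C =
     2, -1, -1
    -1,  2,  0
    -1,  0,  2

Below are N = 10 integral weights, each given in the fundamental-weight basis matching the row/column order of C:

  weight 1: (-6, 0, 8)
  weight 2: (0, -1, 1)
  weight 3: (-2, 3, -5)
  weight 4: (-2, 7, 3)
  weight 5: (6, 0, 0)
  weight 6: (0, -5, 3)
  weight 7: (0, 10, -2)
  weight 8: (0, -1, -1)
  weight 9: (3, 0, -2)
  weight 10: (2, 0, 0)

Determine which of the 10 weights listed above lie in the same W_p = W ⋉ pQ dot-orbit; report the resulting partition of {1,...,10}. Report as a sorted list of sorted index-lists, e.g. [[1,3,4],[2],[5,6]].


Type A_3, rank 3, |W|=24; reorder rows/cols to standard.

Ā_5 reps of the 10 weights (A_3, coords as presented):

  λ_1+ρ ↦ (1, 0, 0) · λ_2+ρ ↦ (1, 0, 2) · λ_3+ρ ↦ (3, 1, 1) · λ_4+ρ ↦ (1, 1, 1) · λ_5+ρ ↦ (1, 1, 1) · λ_6+ρ ↦ (3, 1, 1) · λ_7+ρ ↦ (3, 1, 1) · λ_8+ρ ↦ (1, 0, 0) · λ_9+ρ ↦ (3, 1, 1) · λ_10+ρ ↦ (3, 1, 1)

Linkage partition of the 10 weights (4 classes, p=5):

[[1, 8], [2], [3, 6, 7, 9, 10], [4, 5]]


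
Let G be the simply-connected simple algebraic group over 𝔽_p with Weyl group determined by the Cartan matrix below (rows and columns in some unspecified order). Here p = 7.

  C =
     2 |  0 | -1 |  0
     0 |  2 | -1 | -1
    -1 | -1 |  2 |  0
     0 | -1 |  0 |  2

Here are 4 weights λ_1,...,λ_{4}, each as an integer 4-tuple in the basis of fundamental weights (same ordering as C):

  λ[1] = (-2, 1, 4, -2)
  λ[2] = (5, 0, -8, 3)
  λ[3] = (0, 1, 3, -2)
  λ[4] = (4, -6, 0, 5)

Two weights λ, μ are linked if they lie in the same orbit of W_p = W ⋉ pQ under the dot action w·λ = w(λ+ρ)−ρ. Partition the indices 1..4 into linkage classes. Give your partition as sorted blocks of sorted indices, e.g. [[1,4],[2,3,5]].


Type A_4, rank 4, |W|=120; reorder rows/cols to standard.

Alcove-folded reps (p=7, 4 weights, presented ϖ-order):

  1: (1, 1, 4, 1) · 2: (1, 4, 0, 2) · 3: (1, 1, 4, 1) · 4: (1, 1, 4, 1)

Grouping the 4 weights by Ā_7-representative: 2 linkage classes.

[[1, 3, 4], [2]]


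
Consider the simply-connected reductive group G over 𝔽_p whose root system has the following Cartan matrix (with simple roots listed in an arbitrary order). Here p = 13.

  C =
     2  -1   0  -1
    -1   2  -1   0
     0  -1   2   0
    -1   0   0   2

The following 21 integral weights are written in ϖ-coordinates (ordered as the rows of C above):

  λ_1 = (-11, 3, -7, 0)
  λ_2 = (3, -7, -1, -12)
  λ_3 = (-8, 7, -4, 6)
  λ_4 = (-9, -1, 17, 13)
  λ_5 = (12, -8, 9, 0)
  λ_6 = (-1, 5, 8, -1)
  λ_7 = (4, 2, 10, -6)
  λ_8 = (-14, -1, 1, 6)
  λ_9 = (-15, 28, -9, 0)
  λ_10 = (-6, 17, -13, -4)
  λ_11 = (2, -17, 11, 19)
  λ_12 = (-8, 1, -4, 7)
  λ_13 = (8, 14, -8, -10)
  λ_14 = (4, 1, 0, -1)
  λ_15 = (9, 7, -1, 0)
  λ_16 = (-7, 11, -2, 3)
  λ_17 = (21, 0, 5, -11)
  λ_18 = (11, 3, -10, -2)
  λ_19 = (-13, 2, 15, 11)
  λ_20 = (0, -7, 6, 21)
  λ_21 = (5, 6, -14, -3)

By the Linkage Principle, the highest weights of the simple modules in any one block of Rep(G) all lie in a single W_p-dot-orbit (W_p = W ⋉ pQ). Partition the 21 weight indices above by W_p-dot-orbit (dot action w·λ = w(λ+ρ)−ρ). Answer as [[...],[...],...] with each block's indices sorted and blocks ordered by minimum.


A_4 Cartan matrix, 4 simple roots permuted; ρ=(1,1,1,1).

Ā_13 reps of the 21 weights (A_4, coords as presented):

    λ_1+ρ ↦ (4, 5, 1, 2)
    λ_2+ρ ↦ (2, 4, 7, 0)
    λ_3+ρ ↦ (5, 2, 1, 0)
    λ_4+ρ ↦ (5, 2, 1, 0)
    λ_5+ρ ↦ (3, 6, 1, 3)
    λ_6+ρ ↦ (2, 4, 7, 0)
    λ_7+ρ ↦ (1, 2, 5, 0)
    λ_8+ρ ↦ (2, 4, 7, 0)
    λ_9+ρ ↦ (1, 2, 5, 0)
    λ_10+ρ ↦ (1, 2, 5, 0)
    λ_11+ρ ↦ (3, 6, 1, 3)
    λ_12+ρ ↦ (1, 2, 5, 0)
    λ_13+ρ ↦ (2, 2, 4, 0)
    λ_14+ρ ↦ (5, 2, 1, 0)
    λ_15+ρ ↦ (5, 2, 1, 0)
    λ_16+ρ ↦ (4, 5, 1, 2)
    λ_17+ρ ↦ (3, 6, 1, 3)
    λ_18+ρ ↦ (4, 5, 1, 2)
    λ_19+ρ ↦ (3, 6, 1, 3)
    λ_20+ρ ↦ (4, 5, 1, 2)
    λ_21+ρ ↦ (2, 4, 7, 0)

Partition of {1..21} into 6 W_13-dot-orbits:

[[1, 16, 18, 20], [2, 6, 8, 21], [3, 4, 14, 15], [5, 11, 17, 19], [7, 9, 10, 12], [13]]


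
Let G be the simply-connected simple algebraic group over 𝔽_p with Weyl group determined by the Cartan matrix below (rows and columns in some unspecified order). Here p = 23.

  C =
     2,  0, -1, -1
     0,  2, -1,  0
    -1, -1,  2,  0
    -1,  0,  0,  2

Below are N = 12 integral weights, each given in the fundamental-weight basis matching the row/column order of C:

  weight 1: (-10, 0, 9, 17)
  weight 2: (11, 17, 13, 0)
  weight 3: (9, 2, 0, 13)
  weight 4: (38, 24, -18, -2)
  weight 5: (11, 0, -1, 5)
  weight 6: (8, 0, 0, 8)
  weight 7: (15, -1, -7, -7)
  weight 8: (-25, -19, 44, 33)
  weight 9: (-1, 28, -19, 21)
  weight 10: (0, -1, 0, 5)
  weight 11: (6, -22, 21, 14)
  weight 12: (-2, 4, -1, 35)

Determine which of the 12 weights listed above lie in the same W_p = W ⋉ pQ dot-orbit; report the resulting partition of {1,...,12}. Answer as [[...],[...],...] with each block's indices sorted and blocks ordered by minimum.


Type A_4, rank 4, |W|=120; reorder rows/cols to standard.

W_23-reps of the 12 weights in Ā_23 (same 4-coord order as C):

  λ_1 → (9, 1, 1, 9);  λ_2 → (9, 1, 1, 9);  λ_3 → (9, 1, 1, 9);  λ_4 → (1, 0, 1, 6);  λ_5 → (12, 1, 0, 6);  λ_6 → (9, 1, 1, 9);  λ_7 → (4, 6, 0, 6);  λ_8 → (9, 1, 1, 9);  λ_9 → (12, 1, 0, 6);  λ_10 → (1, 0, 1, 6);  λ_11 → (1, 0, 1, 6);  λ_12 → (12, 1, 0, 6)

The 12 indices split into 4 linkage classes (same alcove rep ⇔ same W_23-dot-orbit):

[[1, 2, 3, 6, 8], [4, 10, 11], [5, 9, 12], [7]]


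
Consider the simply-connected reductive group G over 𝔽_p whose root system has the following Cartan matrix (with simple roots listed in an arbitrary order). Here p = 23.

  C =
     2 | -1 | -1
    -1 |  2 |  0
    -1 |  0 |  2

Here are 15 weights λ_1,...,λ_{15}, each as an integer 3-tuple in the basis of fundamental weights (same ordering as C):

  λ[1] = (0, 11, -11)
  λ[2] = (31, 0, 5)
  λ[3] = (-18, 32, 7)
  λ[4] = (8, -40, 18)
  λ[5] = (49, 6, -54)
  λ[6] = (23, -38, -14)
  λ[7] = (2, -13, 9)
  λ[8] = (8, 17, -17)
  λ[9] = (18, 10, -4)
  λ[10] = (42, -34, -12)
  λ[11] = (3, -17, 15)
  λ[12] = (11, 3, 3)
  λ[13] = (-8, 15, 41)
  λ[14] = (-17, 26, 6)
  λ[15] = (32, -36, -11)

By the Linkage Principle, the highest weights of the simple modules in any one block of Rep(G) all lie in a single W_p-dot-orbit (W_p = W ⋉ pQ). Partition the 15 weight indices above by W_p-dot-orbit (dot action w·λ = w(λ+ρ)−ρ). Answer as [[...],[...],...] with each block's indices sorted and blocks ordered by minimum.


Root system A_3: the 3×3 matrix C matches after relabeling.

Each λ_j+ρ reduced to Ā_23; 3-tuples below use C's row order:

  1: (9, 3, 1) · 2: (7, 6, 1) · 3: (7, 6, 1) · 4: (7, 7, 5) · 5: (12, 4, 4) · 6: (9, 3, 1) · 7: (9, 3, 1) · 8: (7, 7, 5) · 9: (12, 4, 4) · 10: (9, 3, 1) · 11: (12, 4, 4) · 12: (12, 4, 4) · 13: (7, 7, 5) · 14: (7, 7, 5) · 15: (0, 11, 10)

The 15 indices split into 5 linkage classes (same alcove rep ⇔ same W_23-dot-orbit):

[[1, 6, 7, 10], [2, 3], [4, 8, 13, 14], [5, 9, 11, 12], [15]]


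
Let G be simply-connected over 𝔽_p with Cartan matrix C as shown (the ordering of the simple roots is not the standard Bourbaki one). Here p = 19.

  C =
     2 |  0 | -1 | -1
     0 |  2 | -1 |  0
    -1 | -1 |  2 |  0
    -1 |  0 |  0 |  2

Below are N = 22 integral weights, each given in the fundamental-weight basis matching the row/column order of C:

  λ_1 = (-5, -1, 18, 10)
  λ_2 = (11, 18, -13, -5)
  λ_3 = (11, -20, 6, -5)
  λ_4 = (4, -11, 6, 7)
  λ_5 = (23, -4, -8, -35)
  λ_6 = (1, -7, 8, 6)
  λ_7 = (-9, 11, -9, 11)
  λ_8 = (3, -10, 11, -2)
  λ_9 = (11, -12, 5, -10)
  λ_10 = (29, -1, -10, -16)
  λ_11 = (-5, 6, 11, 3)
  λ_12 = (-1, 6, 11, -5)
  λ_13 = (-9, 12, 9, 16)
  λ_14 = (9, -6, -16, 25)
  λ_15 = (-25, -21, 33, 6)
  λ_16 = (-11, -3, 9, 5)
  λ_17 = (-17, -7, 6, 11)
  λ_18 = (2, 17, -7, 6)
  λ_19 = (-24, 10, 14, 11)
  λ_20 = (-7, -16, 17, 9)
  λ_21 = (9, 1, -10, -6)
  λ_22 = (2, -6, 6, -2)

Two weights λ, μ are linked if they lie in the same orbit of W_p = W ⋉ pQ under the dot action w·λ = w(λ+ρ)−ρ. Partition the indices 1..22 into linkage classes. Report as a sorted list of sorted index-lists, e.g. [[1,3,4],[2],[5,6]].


Cartan matrix: type A_4 (|W|=120); un-permuting the 4 rows.

Each λ_j+ρ reduced to Ā_19; 4-tuples below use C's row order:

  λ_1+ρ ↦ (4, 7, 8, 0) · λ_2+ρ ↦ (4, 7, 8, 0) · λ_3+ρ ↦ (4, 7, 8, 0) · λ_4+ρ ↦ (2, 6, 3, 7) · λ_5+ρ ↦ (2, 5, 2, 1) · λ_6+ρ ↦ (2, 6, 3, 7) · λ_7+ρ ↦ (4, 4, 4, 4) · λ_8+ρ ↦ (3, 9, 3, 1) · λ_9+ρ ↦ (2, 6, 3, 7) · λ_10+ρ ↦ (4, 0, 2, 4) · λ_11+ρ ↦ (4, 7, 8, 0) · λ_12+ρ ↦ (4, 7, 8, 0) · λ_13+ρ ↦ (4, 0, 2, 4) · λ_14+ρ ↦ (2, 5, 2, 1) · λ_15+ρ ↦ (2, 5, 2, 1) · λ_16+ρ ↦ (4, 0, 2, 4) · λ_17+ρ ↦ (3, 9, 3, 1) · λ_18+ρ ↦ (3, 9, 3, 1) · λ_19+ρ ↦ (4, 4, 4, 4) · λ_20+ρ ↦ (3, 9, 3, 1) · λ_21+ρ ↦ (2, 5, 2, 1) · λ_22+ρ ↦ (2, 5, 2, 1)

The 22 indices split into 6 linkage classes (same alcove rep ⇔ same W_19-dot-orbit):

[[1, 2, 3, 11, 12], [4, 6, 9], [5, 14, 15, 21, 22], [7, 19], [8, 17, 18, 20], [10, 13, 16]]


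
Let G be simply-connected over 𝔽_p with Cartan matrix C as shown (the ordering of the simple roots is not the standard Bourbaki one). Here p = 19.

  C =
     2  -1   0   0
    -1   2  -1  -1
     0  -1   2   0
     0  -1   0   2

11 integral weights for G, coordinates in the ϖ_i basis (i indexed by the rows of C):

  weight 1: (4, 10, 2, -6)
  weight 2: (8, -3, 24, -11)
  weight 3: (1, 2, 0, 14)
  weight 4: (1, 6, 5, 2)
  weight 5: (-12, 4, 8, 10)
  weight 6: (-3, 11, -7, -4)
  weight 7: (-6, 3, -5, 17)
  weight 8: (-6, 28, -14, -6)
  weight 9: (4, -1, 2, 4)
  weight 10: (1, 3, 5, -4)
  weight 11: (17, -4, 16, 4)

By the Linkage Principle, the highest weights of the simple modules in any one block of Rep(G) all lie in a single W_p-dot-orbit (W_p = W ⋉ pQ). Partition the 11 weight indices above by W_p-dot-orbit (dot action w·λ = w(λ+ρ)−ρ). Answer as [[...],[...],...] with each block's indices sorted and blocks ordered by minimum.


Dynkin diagram of C (from the 6 off-diagonal −1 entries): D_4.

Alcove-folded reps (p=19, 11 weights, presented ϖ-order):

  1: (5, 0, 3, 5)
  2: (2, 1, 6, 3)
  3: (0, 1, 1, 13)
  4: (2, 1, 6, 3)
  5: (5, 0, 3, 5)
  6: (2, 1, 6, 3)
  7: (0, 1, 1, 13)
  8: (5, 0, 3, 5)
  9: (5, 0, 3, 5)
  10: (2, 1, 6, 3)
  11: (0, 1, 1, 13)

These 11 weights hit 3 W_19-dot-orbits; sizes (4, 4, 3):

[[1, 5, 8, 9], [2, 4, 6, 10], [3, 7, 11]]


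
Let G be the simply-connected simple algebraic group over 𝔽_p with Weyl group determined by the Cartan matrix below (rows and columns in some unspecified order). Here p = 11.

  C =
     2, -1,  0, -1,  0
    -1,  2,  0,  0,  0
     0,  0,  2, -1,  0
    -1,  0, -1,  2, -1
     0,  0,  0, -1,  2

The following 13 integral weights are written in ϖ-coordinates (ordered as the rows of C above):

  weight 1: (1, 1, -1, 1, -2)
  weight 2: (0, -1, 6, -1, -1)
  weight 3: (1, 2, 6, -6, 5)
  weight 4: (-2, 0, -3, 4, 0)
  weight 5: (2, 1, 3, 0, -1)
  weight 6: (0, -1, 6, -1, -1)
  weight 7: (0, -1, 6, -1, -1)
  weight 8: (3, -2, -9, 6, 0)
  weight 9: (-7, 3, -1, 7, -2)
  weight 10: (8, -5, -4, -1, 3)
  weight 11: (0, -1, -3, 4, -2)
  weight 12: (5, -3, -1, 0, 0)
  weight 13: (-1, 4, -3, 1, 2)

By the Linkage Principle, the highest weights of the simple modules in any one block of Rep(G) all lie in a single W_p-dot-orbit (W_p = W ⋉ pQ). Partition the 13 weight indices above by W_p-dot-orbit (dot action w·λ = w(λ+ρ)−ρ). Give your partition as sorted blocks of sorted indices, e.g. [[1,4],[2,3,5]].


C ↔ D_5 under row/col permutation; |W(D_5)| = 1920.

Ā_11 reps of the 13 weights (D_5, coords as presented):

  [1] (2, 2, 0, 1, 1);  [2] (1, 0, 7, 0, 0);  [3] (1, 0, 2, 2, 1);  [4] (1, 0, 2, 2, 1);  [5] (0, 2, 4, 1, 0);  [6] (1, 0, 7, 0, 0);  [7] (1, 0, 7, 0, 0);  [8] (1, 0, 7, 0, 0);  [9] (2, 2, 0, 1, 1);  [10] (2, 2, 0, 1, 1);  [11] (1, 0, 2, 2, 1);  [12] (2, 2, 0, 1, 1);  [13] (0, 5, 2, 0, 3)

Partition of {1..13} into 5 W_11-dot-orbits:

[[1, 9, 10, 12], [2, 6, 7, 8], [3, 4, 11], [5], [13]]


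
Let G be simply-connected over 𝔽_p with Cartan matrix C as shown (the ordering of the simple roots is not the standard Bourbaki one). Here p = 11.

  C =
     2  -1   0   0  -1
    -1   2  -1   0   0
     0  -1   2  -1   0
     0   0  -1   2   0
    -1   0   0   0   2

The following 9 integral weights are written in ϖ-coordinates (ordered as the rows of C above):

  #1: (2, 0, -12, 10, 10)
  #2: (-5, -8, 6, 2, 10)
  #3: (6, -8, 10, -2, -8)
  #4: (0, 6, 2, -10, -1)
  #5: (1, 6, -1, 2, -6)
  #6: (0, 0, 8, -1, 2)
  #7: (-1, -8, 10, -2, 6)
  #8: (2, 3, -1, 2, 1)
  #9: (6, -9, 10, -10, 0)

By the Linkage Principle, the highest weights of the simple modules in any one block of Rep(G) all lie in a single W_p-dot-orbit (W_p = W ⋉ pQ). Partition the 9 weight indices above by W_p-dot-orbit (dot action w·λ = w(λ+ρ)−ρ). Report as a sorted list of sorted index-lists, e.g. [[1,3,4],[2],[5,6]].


Dynkin diagram of C (from the 8 off-diagonal −1 entries): A_5.

λ_j+ρ reflected into Ā_11 (⟨·,θ^∨⟩≤11); 5-tuples as given:

  1: (7, 0, 3, 1, 0);  2: (7, 0, 3, 1, 0);  3: (7, 0, 3, 1, 0);  4: (1, 1, 6, 3, 0);  5: (3, 4, 0, 2, 1);  6: (1, 1, 6, 3, 0);  7: (7, 0, 3, 1, 0);  8: (3, 4, 0, 2, 1);  9: (1, 1, 6, 3, 0)

3 distinct reps among the 9 weights ⇒ 3 W_11-linkage classes:

[[1, 2, 3, 7], [4, 6, 9], [5, 8]]


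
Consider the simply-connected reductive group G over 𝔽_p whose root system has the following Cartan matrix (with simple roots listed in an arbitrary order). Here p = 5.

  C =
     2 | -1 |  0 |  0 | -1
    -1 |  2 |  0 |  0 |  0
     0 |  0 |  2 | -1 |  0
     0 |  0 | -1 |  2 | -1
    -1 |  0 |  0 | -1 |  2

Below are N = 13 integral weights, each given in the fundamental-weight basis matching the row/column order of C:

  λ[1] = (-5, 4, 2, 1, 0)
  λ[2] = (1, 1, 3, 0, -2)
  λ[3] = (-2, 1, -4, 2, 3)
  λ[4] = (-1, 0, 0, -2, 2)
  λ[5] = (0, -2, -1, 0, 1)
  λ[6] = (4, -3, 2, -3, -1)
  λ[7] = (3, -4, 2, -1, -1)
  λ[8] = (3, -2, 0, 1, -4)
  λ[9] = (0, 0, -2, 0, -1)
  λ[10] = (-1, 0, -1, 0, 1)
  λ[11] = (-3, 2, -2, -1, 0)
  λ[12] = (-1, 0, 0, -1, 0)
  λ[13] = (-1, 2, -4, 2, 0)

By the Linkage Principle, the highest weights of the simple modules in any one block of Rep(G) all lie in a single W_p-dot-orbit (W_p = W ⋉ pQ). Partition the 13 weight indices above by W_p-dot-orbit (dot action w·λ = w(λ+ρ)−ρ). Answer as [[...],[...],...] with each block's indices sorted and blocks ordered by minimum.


Type A_5, rank 5, |W|=720; reorder rows/cols to standard.

Ā_5 reps of the 13 weights (A_5, coords as presented):

    λ_1 → (0, 1, 0, 1, 2)
    λ_2 → (0, 1, 1, 0, 1)
    λ_3 → (1, 1, 0, 0, 2)
    λ_4 → (0, 1, 0, 1, 2)
    λ_5 → (0, 1, 0, 1, 2)
    λ_6 → (1, 1, 0, 0, 2)
    λ_7 → (1, 1, 1, 0, 0)
    λ_8 → (0, 1, 0, 1, 2)
    λ_9 → (1, 1, 1, 0, 0)
    λ_10 → (0, 1, 0, 1, 2)
    λ_11 → (0, 1, 1, 0, 1)
    λ_12 → (0, 1, 1, 0, 1)
    λ_13 → (0, 1, 1, 0, 1)

4 distinct reps among the 13 weights ⇒ 4 W_5-linkage classes:

[[1, 4, 5, 8, 10], [2, 11, 12, 13], [3, 6], [7, 9]]


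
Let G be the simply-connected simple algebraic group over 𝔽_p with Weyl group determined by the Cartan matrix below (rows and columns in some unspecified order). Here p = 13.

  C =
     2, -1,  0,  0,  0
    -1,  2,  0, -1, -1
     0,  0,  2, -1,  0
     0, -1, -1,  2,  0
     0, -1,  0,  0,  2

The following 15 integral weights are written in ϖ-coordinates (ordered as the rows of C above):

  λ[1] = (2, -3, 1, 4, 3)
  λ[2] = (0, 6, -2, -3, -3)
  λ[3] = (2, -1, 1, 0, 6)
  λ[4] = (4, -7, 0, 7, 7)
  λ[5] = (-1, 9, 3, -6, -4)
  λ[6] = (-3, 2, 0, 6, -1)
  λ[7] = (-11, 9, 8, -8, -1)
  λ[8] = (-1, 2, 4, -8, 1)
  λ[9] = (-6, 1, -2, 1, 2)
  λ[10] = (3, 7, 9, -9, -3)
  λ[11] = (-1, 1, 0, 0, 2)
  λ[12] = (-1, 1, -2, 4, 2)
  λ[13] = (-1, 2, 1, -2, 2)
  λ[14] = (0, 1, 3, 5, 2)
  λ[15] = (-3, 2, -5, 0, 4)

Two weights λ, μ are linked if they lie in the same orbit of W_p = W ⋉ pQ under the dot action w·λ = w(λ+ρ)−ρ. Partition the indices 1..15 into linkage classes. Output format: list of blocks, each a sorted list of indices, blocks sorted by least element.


Cartan matrix: type D_5 (|W|=1920); un-permuting the 5 rows.

Folding the 15 weights λ_j+ρ into Ā_13 (reps in the given 5-coord order):

    λ_1 → (1, 2, 2, 1, 2)
    λ_2 → (1, 2, 2, 1, 2)
    λ_3 → (3, 0, 2, 0, 7)
    λ_4 → (1, 2, 2, 1, 2)
    λ_5 → (0, 2, 1, 1, 3)
    λ_6 → (2, 1, 1, 1, 0)
    λ_7 → (3, 0, 2, 0, 7)
    λ_8 → (2, 1, 1, 1, 0)
    λ_9 → (2, 1, 1, 1, 0)
    λ_10 → (2, 1, 1, 1, 0)
    λ_11 → (0, 2, 1, 1, 3)
    λ_12 → (0, 2, 1, 1, 3)
    λ_13 → (0, 2, 1, 1, 3)
    λ_14 → (2, 1, 1, 1, 0)
    λ_15 → (0, 2, 1, 1, 3)

Grouping the 15 weights by Ā_13-representative: 4 linkage classes.

[[1, 2, 4], [3, 7], [5, 11, 12, 13, 15], [6, 8, 9, 10, 14]]


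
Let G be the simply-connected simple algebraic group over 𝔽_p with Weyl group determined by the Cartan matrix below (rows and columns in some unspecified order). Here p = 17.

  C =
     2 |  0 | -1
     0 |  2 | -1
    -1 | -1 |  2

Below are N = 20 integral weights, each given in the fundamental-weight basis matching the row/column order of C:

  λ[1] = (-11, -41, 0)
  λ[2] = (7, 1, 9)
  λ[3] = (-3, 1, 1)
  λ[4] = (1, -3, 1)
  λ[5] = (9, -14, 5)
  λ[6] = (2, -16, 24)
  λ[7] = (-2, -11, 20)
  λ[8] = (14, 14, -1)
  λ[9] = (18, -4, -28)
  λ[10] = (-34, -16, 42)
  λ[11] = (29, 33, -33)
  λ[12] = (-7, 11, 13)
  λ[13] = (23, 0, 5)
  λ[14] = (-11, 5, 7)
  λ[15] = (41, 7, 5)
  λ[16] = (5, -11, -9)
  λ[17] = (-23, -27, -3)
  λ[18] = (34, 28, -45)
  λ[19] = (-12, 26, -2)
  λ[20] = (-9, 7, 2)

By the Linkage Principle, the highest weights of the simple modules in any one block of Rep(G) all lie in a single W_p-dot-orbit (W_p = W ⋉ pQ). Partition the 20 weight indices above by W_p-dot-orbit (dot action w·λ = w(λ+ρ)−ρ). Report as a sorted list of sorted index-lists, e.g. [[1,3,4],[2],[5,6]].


Root system A_3: the 3×3 matrix C matches after relabeling.

W_17-reps of the 20 weights in Ā_17 (same 3-coord order as C):

    1: (9, 5, 2)
    2: (5, 1, 9)
    3: (2, 2, 0)
    4: (2, 2, 0)
    5: (3, 6, 7)
    6: (8, 4, 2)
    7: (3, 6, 7)
    8: (2, 2, 0)
    9: (8, 4, 2)
    10: (9, 5, 2)
    11: (2, 2, 0)
    12: (3, 3, 5)
    13: (3, 6, 7)
    14: (8, 4, 2)
    15: (3, 3, 5)
    16: (9, 5, 2)
    17: (9, 5, 2)
    18: (5, 1, 9)
    19: (9, 5, 2)
    20: (3, 3, 5)

Grouping the 20 weights by Ā_17-representative: 6 linkage classes.

[[1, 10, 16, 17, 19], [2, 18], [3, 4, 8, 11], [5, 7, 13], [6, 9, 14], [12, 15, 20]]


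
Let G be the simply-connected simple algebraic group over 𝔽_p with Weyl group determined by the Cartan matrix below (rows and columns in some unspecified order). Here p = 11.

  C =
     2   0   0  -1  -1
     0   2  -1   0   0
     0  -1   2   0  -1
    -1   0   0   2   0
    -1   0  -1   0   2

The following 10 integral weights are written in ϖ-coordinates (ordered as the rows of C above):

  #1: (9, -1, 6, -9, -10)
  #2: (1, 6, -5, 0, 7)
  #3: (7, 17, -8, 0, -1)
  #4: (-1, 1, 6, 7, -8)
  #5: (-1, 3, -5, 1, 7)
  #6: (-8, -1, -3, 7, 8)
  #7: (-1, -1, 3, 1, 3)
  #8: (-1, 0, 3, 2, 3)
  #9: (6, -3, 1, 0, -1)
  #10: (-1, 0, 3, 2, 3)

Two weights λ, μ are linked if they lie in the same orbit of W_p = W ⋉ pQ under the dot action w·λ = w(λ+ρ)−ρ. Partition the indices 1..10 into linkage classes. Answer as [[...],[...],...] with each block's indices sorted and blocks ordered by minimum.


A_5 Cartan matrix, 5 simple roots permuted; ρ=(1,1,1,1,1).

W_11-reps of the 10 weights in Ā_11 (same 5-coord order as C):

    [1] (7, 2, 0, 1, 0)
    [2] (0, 0, 4, 2, 4)
    [3] (7, 2, 0, 1, 0)
    [4] (7, 2, 0, 1, 0)
    [5] (0, 0, 4, 2, 4)
    [6] (7, 2, 0, 1, 0)
    [7] (0, 0, 4, 2, 4)
    [8] (0, 0, 4, 2, 4)
    [9] (7, 2, 0, 1, 0)
    [10] (0, 0, 4, 2, 4)

The 10 indices split into 2 linkage classes (same alcove rep ⇔ same W_11-dot-orbit):

[[1, 3, 4, 6, 9], [2, 5, 7, 8, 10]]


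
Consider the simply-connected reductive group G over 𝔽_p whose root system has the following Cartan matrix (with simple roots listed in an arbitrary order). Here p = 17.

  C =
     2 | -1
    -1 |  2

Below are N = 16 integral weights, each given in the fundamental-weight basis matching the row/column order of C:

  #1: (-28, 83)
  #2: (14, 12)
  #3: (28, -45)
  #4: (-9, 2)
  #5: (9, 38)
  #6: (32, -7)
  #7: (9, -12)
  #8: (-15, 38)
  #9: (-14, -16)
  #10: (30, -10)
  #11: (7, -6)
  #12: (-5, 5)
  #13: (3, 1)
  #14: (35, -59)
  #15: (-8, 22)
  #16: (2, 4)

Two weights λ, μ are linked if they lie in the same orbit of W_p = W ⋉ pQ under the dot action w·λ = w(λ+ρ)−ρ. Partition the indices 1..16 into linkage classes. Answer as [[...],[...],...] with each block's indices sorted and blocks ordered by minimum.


Type A_2, rank 2, |W|=6; reorder rows/cols to standard.

Ā_17 reps of the 16 weights (A_2, coords as presented):

  λ_1+ρ ↦ (1, 10);  λ_2+ρ ↦ (4, 2);  λ_3+ρ ↦ (2, 10);  λ_4+ρ ↦ (3, 5);  λ_5+ρ ↦ (2, 10);  λ_6+ρ ↦ (1, 10);  λ_7+ρ ↦ (1, 10);  λ_8+ρ ↦ (3, 5);  λ_9+ρ ↦ (4, 2);  λ_10+ρ ↦ (3, 5);  λ_11+ρ ↦ (3, 5);  λ_12+ρ ↦ (4, 2);  λ_13+ρ ↦ (4, 2);  λ_14+ρ ↦ (2, 10);  λ_15+ρ ↦ (1, 10);  λ_16+ρ ↦ (3, 5)

Partition of {1..16} into 4 W_17-dot-orbits:

[[1, 6, 7, 15], [2, 9, 12, 13], [3, 5, 14], [4, 8, 10, 11, 16]]


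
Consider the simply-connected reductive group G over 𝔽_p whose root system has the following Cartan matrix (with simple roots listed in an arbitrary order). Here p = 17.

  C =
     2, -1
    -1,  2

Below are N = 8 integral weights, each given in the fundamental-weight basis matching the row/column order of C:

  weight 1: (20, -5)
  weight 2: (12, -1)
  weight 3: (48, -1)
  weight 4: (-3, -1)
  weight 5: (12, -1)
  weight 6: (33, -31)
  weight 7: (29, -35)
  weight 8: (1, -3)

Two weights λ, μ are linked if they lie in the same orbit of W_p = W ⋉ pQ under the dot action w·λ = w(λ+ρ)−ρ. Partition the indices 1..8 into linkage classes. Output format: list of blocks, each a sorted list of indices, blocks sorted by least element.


A_2 Cartan matrix, 2 simple roots permuted; ρ=(1,1).

Each λ_j+ρ reduced to Ā_17; 2-tuples below use C's row order:

    1: (13, 0)
    2: (13, 0)
    3: (0, 2)
    4: (0, 2)
    5: (13, 0)
    6: (13, 0)
    7: (13, 0)
    8: (0, 2)

Linkage partition of the 8 weights (2 classes, p=17):

[[1, 2, 5, 6, 7], [3, 4, 8]]


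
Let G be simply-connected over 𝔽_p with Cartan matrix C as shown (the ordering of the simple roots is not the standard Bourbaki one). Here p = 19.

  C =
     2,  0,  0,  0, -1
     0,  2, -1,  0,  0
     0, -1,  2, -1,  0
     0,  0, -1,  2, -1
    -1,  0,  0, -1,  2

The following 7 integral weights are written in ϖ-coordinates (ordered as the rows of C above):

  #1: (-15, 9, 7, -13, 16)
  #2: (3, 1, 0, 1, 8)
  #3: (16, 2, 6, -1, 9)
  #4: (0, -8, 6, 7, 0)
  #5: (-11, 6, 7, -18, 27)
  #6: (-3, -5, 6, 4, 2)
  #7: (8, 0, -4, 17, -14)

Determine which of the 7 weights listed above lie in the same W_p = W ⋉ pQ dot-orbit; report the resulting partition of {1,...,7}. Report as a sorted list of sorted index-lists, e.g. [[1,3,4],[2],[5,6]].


Cartan matrix: type A_5 (|W|=720); un-permuting the 5 rows.

Each λ_j+ρ reduced to Ā_19; 5-tuples below use C's row order:

    1: (1, 2, 3, 1, 8)
    2: (4, 2, 1, 2, 9)
    3: (1, 7, 0, 8, 1)
    4: (1, 7, 0, 8, 1)
    5: (1, 7, 0, 8, 1)
    6: (2, 4, 3, 5, 1)
    7: (4, 2, 1, 2, 9)

Grouping the 7 weights by Ā_19-representative: 4 linkage classes.

[[1], [2, 7], [3, 4, 5], [6]]


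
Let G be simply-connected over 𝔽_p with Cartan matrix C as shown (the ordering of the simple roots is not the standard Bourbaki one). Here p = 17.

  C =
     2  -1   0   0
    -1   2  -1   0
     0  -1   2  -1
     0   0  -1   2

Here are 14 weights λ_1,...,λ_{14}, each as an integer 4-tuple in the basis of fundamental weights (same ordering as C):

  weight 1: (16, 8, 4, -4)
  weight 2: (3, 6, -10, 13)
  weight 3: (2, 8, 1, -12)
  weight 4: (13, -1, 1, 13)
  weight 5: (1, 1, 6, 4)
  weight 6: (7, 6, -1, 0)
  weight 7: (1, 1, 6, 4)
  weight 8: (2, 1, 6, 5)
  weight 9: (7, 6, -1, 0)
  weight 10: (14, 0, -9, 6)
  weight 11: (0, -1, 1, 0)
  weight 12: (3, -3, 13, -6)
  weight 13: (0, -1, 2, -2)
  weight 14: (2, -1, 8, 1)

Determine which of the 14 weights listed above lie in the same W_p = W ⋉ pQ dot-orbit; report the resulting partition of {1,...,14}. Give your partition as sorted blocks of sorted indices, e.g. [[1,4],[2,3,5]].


Type A_4, rank 4, |W|=120; reorder rows/cols to standard.

Each λ_j+ρ reduced to Ā_17; 4-tuples below use C's row order:

    1: (3, 0, 9, 2)
    2: (2, 2, 7, 5)
    3: (3, 0, 9, 2)
    4: (1, 0, 2, 1)
    5: (2, 2, 7, 5)
    6: (8, 7, 0, 1)
    7: (2, 2, 7, 5)
    8: (2, 2, 7, 5)
    9: (8, 7, 0, 1)
    10: (8, 7, 0, 1)
    11: (1, 0, 2, 1)
    12: (2, 2, 7, 5)
    13: (1, 0, 2, 1)
    14: (3, 0, 9, 2)

Grouping the 14 weights by Ā_17-representative: 4 linkage classes.

[[1, 3, 14], [2, 5, 7, 8, 12], [4, 11, 13], [6, 9, 10]]
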